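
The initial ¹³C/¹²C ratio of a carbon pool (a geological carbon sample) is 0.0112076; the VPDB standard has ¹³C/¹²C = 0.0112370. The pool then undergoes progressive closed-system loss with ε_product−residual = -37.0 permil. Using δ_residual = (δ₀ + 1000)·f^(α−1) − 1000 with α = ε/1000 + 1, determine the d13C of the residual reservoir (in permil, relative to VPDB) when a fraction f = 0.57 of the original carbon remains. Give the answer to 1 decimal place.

18.3 permil

δ₀ = (0.0112076/0.0112370 − 1)×1000 = (0.997384 − 1)×1000 = -2.616 permil
α − 1 = ε/1000 = -0.0370
f^(α−1) = 0.57^(-0.0370) = 1.021016
δ_res = (-2.616 + 1000) × 1.021016 − 1000 = 1018.345 − 1000 = 18.34 permil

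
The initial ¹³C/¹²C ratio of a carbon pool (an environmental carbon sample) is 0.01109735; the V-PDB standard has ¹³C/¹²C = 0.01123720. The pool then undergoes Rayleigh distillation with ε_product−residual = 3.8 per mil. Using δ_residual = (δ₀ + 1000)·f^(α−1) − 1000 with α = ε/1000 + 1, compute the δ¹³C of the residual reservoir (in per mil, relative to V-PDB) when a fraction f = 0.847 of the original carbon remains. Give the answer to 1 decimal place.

δ₀ = (0.01109735/0.01123720 − 1)×1000 = (0.987555 − 1)×1000 = -12.445 per mil
α − 1 = ε/1000 = 0.0038
f^(α−1) = 0.847^(0.0038) = 0.999369
δ_res = (-12.445 + 1000) × 0.999369 − 1000 = 986.932 − 1000 = -13.07 per mil

-13.1 per mil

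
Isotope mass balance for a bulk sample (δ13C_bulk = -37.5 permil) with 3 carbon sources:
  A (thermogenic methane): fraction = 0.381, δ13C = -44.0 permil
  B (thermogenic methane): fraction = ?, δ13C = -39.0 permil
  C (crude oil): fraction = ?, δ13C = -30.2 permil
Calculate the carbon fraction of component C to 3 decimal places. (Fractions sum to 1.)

0.387

Let f_C and f_B be the unknown fractions; fractions sum to 1 so f_C + f_B = 0.619.
Mass balance: Σ fᵢ·δᵢ = δ_bulk ⇒ f_C·(-30.2) + f_B·(-39.0) = -37.5 − (-16.764) = -20.736
Substitute f_B = 0.619 − f_C:
f_C·(-30.2 − -39.0) = -20.736 − 0.619×(-39.0) = 3.405
f_C = 3.405 / 8.8 = 0.3869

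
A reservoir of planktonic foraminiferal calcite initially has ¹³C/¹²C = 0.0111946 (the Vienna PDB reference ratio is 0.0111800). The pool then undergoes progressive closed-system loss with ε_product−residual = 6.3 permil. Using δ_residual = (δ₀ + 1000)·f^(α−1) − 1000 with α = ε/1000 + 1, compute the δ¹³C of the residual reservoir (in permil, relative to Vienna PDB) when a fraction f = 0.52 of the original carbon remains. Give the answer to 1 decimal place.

δ₀ = (0.0111946/0.0111800 − 1)×1000 = (1.001306 − 1)×1000 = 1.306 permil
α − 1 = ε/1000 = 0.0063
f^(α−1) = 0.52^(0.0063) = 0.995889
δ_res = (1.306 + 1000) × 0.995889 − 1000 = 997.189 − 1000 = -2.81 permil

-2.8 permil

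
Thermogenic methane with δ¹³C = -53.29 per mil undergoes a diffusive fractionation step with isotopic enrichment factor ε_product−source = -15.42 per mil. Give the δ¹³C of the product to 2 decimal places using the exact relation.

Exactly, δ_product = (δ_source + 1000)·(ε/1000 + 1) − 1000.
δ_product = (-53.29 + 1000) × (-15.42/1000 + 1) − 1000
δ_product = -67.888 per mil

-67.89 per mil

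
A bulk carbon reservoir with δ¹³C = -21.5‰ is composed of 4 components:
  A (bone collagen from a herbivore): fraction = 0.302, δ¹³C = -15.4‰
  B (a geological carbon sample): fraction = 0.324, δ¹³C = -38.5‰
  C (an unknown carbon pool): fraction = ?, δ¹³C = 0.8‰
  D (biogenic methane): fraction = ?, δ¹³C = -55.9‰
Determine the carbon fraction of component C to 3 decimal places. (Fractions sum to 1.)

0.292

Let f_C and f_D be the unknown fractions; fractions sum to 1 so f_C + f_D = 0.374.
Mass balance: Σ fᵢ·δᵢ = δ_bulk ⇒ f_C·(0.8) + f_D·(-55.9) = -21.5 − (-17.125) = -4.375
Substitute f_D = 0.374 − f_C:
f_C·(0.8 − -55.9) = -4.375 − 0.374×(-55.9) = 16.531
f_C = 16.531 / 56.7 = 0.2916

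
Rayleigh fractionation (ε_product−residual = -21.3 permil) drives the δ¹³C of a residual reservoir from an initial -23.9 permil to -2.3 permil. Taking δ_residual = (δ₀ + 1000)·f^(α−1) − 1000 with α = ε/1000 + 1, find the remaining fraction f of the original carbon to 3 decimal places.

0.358

α − 1 = ε/1000 = -0.0213
(δ_res + 1000)/(δ₀ + 1000) = (-2.3 + 1000)/(-23.9 + 1000) = 997.7/976.1 = 1.022129
f = 1.022129^(1/-0.0213) = exp(ln(1.022129)/-0.0213) = exp(0.02189/-0.0213)
f = exp(-1.0276) = 0.3579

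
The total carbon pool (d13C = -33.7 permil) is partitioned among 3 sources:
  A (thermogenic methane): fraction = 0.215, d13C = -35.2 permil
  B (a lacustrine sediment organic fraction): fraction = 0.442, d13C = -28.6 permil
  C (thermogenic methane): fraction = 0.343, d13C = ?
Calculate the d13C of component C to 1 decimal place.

-39.3 permil

Isotope mass balance: δ_bulk = Σ fᵢ·δᵢ.
-33.7 = 0.215×(-35.2) + 0.442×(-28.6) + 0.343×δ_C
0.343·δ_C = -33.7 − (-20.209) = -13.491
δ_C = -13.491 / 0.343 = -39.33 permil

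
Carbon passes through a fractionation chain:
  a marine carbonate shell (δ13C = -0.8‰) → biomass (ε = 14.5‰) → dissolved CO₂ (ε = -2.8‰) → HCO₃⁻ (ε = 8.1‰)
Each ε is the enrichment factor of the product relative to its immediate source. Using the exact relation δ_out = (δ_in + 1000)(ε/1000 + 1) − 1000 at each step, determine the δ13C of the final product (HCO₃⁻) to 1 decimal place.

step 1: δ = (-0.80 + 1000)·(14.5/1000 + 1) − 1000 = 13.69‰
step 2: δ = (13.69 + 1000)·(-2.8/1000 + 1) − 1000 = 10.85‰
step 3: δ = (10.85 + 1000)·(8.1/1000 + 1) − 1000 = 19.04‰

19.0‰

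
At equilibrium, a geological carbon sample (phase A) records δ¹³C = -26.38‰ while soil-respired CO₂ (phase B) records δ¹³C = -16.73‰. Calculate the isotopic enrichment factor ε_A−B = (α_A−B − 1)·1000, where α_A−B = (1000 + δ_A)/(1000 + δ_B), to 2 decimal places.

-9.81‰

α_A−B = (1000 + -26.38) / (1000 + -16.73) = 973.62 / 983.27 = 0.990186
ε_A−B = (0.990186 − 1) × 1000 = -9.814‰
(The approximation ε ≈ δ_A − δ_B would give -9.65‰.)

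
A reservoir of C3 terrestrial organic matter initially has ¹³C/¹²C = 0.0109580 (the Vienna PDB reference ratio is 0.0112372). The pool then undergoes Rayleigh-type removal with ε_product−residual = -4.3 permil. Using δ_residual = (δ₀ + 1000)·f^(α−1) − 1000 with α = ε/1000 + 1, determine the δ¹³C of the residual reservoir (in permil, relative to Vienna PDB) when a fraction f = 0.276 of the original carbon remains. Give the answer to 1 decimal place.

-19.4 permil

δ₀ = (0.0109580/0.0112372 − 1)×1000 = (0.975154 − 1)×1000 = -24.846 permil
α − 1 = ε/1000 = -0.0043
f^(α−1) = 0.276^(-0.0043) = 1.005551
δ_res = (-24.846 + 1000) × 1.005551 − 1000 = 980.567 − 1000 = -19.43 permil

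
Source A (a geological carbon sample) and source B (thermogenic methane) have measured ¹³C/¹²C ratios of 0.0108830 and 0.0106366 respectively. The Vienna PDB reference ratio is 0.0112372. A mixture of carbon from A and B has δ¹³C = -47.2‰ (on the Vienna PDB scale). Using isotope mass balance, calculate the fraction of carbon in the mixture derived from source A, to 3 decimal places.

0.285

δ_A = (0.0108830/0.0112372 − 1)×1000 = (0.968480 − 1)×1000 = -31.520‰
δ_B = (0.0106366/0.0112372 − 1)×1000 = (0.946553 − 1)×1000 = -53.447‰
f_A = (δ_mix − δ_B)/(δ_A − δ_B) = (-47.2 − (-53.447))/(-31.520 − (-53.447))
f_A = 6.247 / 21.927 = 0.2849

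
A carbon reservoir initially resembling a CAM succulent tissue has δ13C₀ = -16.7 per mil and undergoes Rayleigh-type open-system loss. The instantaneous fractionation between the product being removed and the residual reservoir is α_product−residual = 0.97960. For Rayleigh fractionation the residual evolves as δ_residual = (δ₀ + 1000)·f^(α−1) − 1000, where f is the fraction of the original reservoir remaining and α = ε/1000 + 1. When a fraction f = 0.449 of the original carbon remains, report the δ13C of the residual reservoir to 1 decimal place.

-0.5 per mil

Rayleigh residual: δ_res = (δ₀ + 1000)·f^(α−1) − 1000
α − 1 = -0.02040
f^(α−1) = 0.449^(-0.02040) = 1.016469
δ_res = (-16.7 + 1000) × 1.016469 − 1000 = 999.494 − 1000 = -0.51 per mil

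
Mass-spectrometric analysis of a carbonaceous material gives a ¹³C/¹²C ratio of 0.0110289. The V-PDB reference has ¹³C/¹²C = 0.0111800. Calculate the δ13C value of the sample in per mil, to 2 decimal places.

-13.52 per mil

δ13C = (R_sample / R_standard − 1) × 1000
R_sample / R_standard = 0.0110289 / 0.0111800 = 0.986485
δ13C = (0.986485 − 1) × 1000 = -13.515 per mil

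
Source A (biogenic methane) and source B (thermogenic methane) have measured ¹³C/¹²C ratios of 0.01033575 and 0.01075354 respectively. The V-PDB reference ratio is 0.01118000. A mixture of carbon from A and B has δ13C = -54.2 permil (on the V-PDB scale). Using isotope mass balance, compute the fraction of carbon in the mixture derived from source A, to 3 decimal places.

0.430

δ_A = (0.01033575/0.01118000 − 1)×1000 = (0.924486 − 1)×1000 = -75.514 permil
δ_B = (0.01075354/0.01118000 − 1)×1000 = (0.961855 − 1)×1000 = -38.145 permil
f_A = (δ_mix − δ_B)/(δ_A − δ_B) = (-54.2 − (-38.145))/(-75.514 − (-38.145))
f_A = -16.055 / -37.369 = 0.4296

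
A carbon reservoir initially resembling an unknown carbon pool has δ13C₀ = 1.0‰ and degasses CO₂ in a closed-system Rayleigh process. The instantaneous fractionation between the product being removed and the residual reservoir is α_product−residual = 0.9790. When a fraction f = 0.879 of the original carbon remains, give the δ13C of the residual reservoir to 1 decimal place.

3.7‰

Rayleigh residual: δ_res = (δ₀ + 1000)·f^(α−1) − 1000
α − 1 = -0.02100
f^(α−1) = 0.879^(-0.02100) = 1.002712
δ_res = (1.0 + 1000) × 1.002712 − 1000 = 1003.715 − 1000 = 3.71‰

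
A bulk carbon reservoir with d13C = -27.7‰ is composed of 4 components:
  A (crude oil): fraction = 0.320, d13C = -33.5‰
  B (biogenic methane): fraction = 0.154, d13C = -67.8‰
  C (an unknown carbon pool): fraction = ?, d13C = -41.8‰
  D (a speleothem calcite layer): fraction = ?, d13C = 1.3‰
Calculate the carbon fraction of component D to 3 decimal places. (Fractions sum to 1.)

0.358

Let f_D and f_C be the unknown fractions; fractions sum to 1 so f_D + f_C = 0.526.
Mass balance: Σ fᵢ·δᵢ = δ_bulk ⇒ f_D·(1.3) + f_C·(-41.8) = -27.7 − (-21.161) = -6.539
Substitute f_C = 0.526 − f_D:
f_D·(1.3 − -41.8) = -6.539 − 0.526×(-41.8) = 15.448
f_D = 15.448 / 43.1 = 0.3584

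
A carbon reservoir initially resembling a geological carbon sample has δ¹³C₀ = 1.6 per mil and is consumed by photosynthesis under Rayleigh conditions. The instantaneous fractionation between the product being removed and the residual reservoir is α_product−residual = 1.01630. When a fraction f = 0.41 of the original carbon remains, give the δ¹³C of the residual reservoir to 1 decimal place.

-12.9 per mil

Rayleigh residual: δ_res = (δ₀ + 1000)·f^(α−1) − 1000
α − 1 = 0.01630
f^(α−1) = 0.41^(0.01630) = 0.985572
δ_res = (1.6 + 1000) × 0.985572 − 1000 = 987.149 − 1000 = -12.85 per mil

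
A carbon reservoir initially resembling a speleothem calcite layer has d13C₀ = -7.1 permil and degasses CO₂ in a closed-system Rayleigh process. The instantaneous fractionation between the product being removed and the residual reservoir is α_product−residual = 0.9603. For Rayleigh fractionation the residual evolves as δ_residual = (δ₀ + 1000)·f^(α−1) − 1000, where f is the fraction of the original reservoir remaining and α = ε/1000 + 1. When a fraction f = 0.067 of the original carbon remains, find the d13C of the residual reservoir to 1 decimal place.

Rayleigh residual: δ_res = (δ₀ + 1000)·f^(α−1) − 1000
α − 1 = -0.03970
f^(α−1) = 0.067^(-0.03970) = 1.113281
δ_res = (-7.1 + 1000) × 1.113281 − 1000 = 1105.377 − 1000 = 105.38 permil

105.4 permil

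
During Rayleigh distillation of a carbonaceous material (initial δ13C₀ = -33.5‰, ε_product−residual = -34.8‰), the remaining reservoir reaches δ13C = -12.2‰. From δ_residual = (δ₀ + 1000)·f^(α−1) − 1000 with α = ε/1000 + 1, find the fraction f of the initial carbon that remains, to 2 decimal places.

0.53

α − 1 = ε/1000 = -0.0348
(δ_res + 1000)/(δ₀ + 1000) = (-12.2 + 1000)/(-33.5 + 1000) = 987.8/966.5 = 1.022038
f = 1.022038^(1/-0.0348) = exp(ln(1.022038)/-0.0348) = exp(0.02180/-0.0348)
f = exp(-0.6264) = 0.5345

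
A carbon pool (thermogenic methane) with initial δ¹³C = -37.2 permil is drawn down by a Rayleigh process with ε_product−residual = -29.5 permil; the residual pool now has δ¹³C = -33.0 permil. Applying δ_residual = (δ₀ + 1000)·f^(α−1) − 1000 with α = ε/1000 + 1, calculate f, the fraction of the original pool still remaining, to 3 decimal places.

α − 1 = ε/1000 = -0.0295
(δ_res + 1000)/(δ₀ + 1000) = (-33.0 + 1000)/(-37.2 + 1000) = 967.0/962.8 = 1.004362
f = 1.004362^(1/-0.0295) = exp(ln(1.004362)/-0.0295) = exp(0.00435/-0.0295)
f = exp(-0.1476) = 0.8628

0.863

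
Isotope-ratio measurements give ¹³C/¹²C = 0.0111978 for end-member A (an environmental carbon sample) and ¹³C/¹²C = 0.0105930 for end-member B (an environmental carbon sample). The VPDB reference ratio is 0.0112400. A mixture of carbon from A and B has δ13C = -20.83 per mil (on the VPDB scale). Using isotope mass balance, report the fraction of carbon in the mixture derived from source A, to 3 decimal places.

δ_A = (0.0111978/0.0112400 − 1)×1000 = (0.996246 − 1)×1000 = -3.754 per mil
δ_B = (0.0105930/0.0112400 − 1)×1000 = (0.942438 − 1)×1000 = -57.562 per mil
f_A = (δ_mix − δ_B)/(δ_A − δ_B) = (-20.83 − (-57.562))/(-3.754 − (-57.562))
f_A = 36.732 / 53.808 = 0.6827

0.683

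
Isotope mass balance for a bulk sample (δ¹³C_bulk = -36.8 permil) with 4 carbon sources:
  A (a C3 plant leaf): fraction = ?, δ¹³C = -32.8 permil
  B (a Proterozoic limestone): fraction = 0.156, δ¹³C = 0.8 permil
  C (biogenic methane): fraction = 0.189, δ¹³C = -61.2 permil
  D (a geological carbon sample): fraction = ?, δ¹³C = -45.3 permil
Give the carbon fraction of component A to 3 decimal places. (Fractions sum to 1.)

Let f_A and f_D be the unknown fractions; fractions sum to 1 so f_A + f_D = 0.655.
Mass balance: Σ fᵢ·δᵢ = δ_bulk ⇒ f_A·(-32.8) + f_D·(-45.3) = -36.8 − (-11.442) = -25.358
Substitute f_D = 0.655 − f_A:
f_A·(-32.8 − -45.3) = -25.358 − 0.655×(-45.3) = 4.314
f_A = 4.314 / 12.5 = 0.3451

0.345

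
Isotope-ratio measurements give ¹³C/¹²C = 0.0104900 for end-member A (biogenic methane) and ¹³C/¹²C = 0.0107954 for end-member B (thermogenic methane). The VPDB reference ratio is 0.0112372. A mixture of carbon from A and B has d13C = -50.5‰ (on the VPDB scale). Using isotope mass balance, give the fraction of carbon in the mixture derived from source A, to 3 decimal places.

0.412

δ_A = (0.0104900/0.0112372 − 1)×1000 = (0.933507 − 1)×1000 = -66.493‰
δ_B = (0.0107954/0.0112372 − 1)×1000 = (0.960684 − 1)×1000 = -39.316‰
f_A = (δ_mix − δ_B)/(δ_A − δ_B) = (-50.5 − (-39.316))/(-66.493 − (-39.316))
f_A = -11.184 / -27.178 = 0.4115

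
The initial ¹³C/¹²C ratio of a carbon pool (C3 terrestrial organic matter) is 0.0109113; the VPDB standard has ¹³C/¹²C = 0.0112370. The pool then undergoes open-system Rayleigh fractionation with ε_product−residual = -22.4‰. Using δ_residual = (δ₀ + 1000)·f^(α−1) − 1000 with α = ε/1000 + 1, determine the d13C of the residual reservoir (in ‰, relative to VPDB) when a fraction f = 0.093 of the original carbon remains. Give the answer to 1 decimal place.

δ₀ = (0.0109113/0.0112370 − 1)×1000 = (0.971015 − 1)×1000 = -28.985‰
α − 1 = ε/1000 = -0.0224
f^(α−1) = 0.093^(-0.0224) = 1.054644
δ_res = (-28.985 + 1000) × 1.054644 − 1000 = 1024.076 − 1000 = 24.08‰

24.1‰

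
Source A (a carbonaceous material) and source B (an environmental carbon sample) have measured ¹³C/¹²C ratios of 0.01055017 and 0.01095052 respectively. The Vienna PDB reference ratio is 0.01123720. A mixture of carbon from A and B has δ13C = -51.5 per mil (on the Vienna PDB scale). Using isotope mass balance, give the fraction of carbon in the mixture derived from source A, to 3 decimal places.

δ_A = (0.01055017/0.01123720 − 1)×1000 = (0.938861 − 1)×1000 = -61.139 per mil
δ_B = (0.01095052/0.01123720 − 1)×1000 = (0.974488 − 1)×1000 = -25.512 per mil
f_A = (δ_mix − δ_B)/(δ_A − δ_B) = (-51.5 − (-25.512))/(-61.139 − (-25.512))
f_A = -25.988 / -35.627 = 0.7295

0.729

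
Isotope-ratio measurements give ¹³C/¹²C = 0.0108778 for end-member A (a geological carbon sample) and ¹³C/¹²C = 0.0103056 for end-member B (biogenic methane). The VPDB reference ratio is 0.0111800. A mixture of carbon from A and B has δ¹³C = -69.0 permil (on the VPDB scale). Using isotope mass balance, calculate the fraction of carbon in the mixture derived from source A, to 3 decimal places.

δ_A = (0.0108778/0.0111800 − 1)×1000 = (0.972970 − 1)×1000 = -27.030 permil
δ_B = (0.0103056/0.0111800 − 1)×1000 = (0.921789 − 1)×1000 = -78.211 permil
f_A = (δ_mix − δ_B)/(δ_A − δ_B) = (-69.0 − (-78.211))/(-27.030 − (-78.211))
f_A = 9.211 / 51.181 = 0.1800

0.180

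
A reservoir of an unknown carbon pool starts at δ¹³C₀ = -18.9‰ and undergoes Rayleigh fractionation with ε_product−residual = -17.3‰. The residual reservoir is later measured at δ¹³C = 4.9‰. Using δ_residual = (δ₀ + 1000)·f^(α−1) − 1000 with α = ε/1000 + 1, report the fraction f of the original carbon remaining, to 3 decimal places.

α − 1 = ε/1000 = -0.0173
(δ_res + 1000)/(δ₀ + 1000) = (4.9 + 1000)/(-18.9 + 1000) = 1004.9/981.1 = 1.024258
f = 1.024258^(1/-0.0173) = exp(ln(1.024258)/-0.0173) = exp(0.02397/-0.0173)
f = exp(-1.3855) = 0.2502

0.250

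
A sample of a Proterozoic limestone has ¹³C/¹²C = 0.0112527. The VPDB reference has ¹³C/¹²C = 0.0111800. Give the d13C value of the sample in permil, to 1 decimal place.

d13C = (R_sample / R_standard − 1) × 1000
R_sample / R_standard = 0.0112527 / 0.0111800 = 1.006503
d13C = (1.006503 − 1) × 1000 = 6.50 permil

6.5 permil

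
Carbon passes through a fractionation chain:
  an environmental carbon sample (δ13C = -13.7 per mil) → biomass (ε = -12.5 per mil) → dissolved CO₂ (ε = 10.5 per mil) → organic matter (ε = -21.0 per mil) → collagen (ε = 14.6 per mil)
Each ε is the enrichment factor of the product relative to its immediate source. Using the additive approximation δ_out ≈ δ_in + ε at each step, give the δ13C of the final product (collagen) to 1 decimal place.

-22.1 per mil

step 1: δ ≈ -13.7 + (-12.5) = -26.2 per mil
step 2: δ ≈ -26.2 + (10.5) = -15.7 per mil
step 3: δ ≈ -15.7 + (-21.0) = -36.7 per mil
step 4: δ ≈ -36.7 + (14.6) = -22.1 per mil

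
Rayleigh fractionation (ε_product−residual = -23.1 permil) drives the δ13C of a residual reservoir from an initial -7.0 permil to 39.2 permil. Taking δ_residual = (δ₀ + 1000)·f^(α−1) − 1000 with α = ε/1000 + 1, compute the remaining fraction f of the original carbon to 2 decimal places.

α − 1 = ε/1000 = -0.0231
(δ_res + 1000)/(δ₀ + 1000) = (39.2 + 1000)/(-7.0 + 1000) = 1039.2/993.0 = 1.046526
f = 1.046526^(1/-0.0231) = exp(ln(1.046526)/-0.0231) = exp(0.04548/-0.0231)
f = exp(-1.9686) = 0.1396

0.14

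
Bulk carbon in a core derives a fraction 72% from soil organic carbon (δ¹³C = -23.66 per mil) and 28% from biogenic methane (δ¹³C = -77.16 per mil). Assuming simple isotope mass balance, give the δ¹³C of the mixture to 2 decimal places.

δ_mix = f_A·δ_A + f_B·δ_B
δ_mix = 0.72 × (-23.66) + 0.28 × (-77.16)
δ_mix = -17.035 + -21.605 = -38.640 per mil

-38.64 per mil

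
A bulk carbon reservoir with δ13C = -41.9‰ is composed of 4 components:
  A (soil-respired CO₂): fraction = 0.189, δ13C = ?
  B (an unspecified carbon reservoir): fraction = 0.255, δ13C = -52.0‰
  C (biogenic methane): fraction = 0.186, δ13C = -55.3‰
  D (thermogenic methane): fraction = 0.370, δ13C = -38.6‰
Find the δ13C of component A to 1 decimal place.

-21.5‰

Isotope mass balance: δ_bulk = Σ fᵢ·δᵢ.
-41.9 = 0.189×δ_A + 0.255×(-52.0) + 0.186×(-55.3) + 0.370×(-38.6)
0.189·δ_A = -41.9 − (-37.828) = -4.072
δ_A = -4.072 / 0.189 = -21.55‰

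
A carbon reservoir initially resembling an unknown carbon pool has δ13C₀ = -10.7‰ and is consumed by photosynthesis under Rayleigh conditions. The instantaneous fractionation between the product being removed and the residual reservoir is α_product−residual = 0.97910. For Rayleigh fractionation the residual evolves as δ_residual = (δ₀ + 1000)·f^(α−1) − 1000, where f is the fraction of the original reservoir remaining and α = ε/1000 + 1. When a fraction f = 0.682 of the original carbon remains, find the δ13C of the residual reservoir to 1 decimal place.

Rayleigh residual: δ_res = (δ₀ + 1000)·f^(α−1) − 1000
α − 1 = -0.02090
f^(α−1) = 0.682^(-0.02090) = 1.008031
δ_res = (-10.7 + 1000) × 1.008031 − 1000 = 997.245 − 1000 = -2.75‰

-2.8‰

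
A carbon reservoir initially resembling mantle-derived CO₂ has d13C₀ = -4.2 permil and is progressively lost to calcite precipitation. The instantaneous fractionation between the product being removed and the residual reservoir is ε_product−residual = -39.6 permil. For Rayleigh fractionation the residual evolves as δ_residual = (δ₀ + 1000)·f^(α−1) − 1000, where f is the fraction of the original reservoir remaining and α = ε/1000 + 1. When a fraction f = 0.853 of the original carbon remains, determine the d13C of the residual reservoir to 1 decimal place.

Rayleigh residual: δ_res = (δ₀ + 1000)·f^(α−1) − 1000
α = ε/1000 + 1 = 0.96040, so α − 1 = -0.03960
f^(α−1) = 0.853^(-0.03960) = 1.006316
δ_res = (-4.2 + 1000) × 1.006316 − 1000 = 1002.090 − 1000 = 2.09 permil

2.1 permil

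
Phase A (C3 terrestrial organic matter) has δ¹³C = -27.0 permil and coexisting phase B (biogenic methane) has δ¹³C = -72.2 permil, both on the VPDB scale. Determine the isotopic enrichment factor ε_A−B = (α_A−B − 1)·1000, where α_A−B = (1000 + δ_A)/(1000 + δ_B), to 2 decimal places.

48.72 permil

α_A−B = (1000 + -27.0) / (1000 + -72.2) = 973.0 / 927.8 = 1.048717
ε_A−B = (1.048717 − 1) × 1000 = 48.717 permil
(The approximation ε ≈ δ_A − δ_B would give 45.2 permil.)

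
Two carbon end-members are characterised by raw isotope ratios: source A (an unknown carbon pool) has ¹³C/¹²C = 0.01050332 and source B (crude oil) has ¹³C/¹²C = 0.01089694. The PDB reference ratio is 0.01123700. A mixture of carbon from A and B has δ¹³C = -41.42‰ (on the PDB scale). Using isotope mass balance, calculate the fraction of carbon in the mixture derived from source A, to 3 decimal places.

0.319

δ_A = (0.01050332/0.01123700 − 1)×1000 = (0.934709 − 1)×1000 = -65.291‰
δ_B = (0.01089694/0.01123700 − 1)×1000 = (0.969737 − 1)×1000 = -30.263‰
f_A = (δ_mix − δ_B)/(δ_A − δ_B) = (-41.42 − (-30.263))/(-65.291 − (-30.263))
f_A = -11.157 / -35.029 = 0.3185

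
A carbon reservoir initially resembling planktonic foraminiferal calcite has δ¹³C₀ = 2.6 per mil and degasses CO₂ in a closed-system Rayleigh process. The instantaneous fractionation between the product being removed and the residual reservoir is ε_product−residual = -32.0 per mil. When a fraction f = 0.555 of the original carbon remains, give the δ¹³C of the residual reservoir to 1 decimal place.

Rayleigh residual: δ_res = (δ₀ + 1000)·f^(α−1) − 1000
α = ε/1000 + 1 = 0.96800, so α − 1 = -0.03200
f^(α−1) = 0.555^(-0.03200) = 1.019020
δ_res = (2.6 + 1000) × 1.019020 − 1000 = 1021.669 − 1000 = 21.67 per mil

21.7 per mil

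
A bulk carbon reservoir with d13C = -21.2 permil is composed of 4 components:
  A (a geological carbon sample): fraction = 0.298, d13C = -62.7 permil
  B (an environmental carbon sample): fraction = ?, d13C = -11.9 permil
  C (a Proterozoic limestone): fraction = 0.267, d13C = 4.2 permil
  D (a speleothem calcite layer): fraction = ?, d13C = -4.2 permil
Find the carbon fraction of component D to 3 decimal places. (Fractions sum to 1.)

0.200

Let f_D and f_B be the unknown fractions; fractions sum to 1 so f_D + f_B = 0.435.
Mass balance: Σ fᵢ·δᵢ = δ_bulk ⇒ f_D·(-4.2) + f_B·(-11.9) = -21.2 − (-17.563) = -3.637
Substitute f_B = 0.435 − f_D:
f_D·(-4.2 − -11.9) = -3.637 − 0.435×(-11.9) = 1.540
f_D = 1.540 / 7.7 = 0.2000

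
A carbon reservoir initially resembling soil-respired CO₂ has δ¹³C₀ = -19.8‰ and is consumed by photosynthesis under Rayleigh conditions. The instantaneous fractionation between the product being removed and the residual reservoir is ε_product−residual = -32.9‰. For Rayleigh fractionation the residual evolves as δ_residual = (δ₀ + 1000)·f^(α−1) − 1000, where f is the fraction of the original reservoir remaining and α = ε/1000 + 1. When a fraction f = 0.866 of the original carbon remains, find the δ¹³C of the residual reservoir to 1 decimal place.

Rayleigh residual: δ_res = (δ₀ + 1000)·f^(α−1) − 1000
α = ε/1000 + 1 = 0.96710, so α − 1 = -0.03290
f^(α−1) = 0.866^(-0.03290) = 1.004745
δ_res = (-19.8 + 1000) × 1.004745 − 1000 = 984.851 − 1000 = -15.15‰

-15.1‰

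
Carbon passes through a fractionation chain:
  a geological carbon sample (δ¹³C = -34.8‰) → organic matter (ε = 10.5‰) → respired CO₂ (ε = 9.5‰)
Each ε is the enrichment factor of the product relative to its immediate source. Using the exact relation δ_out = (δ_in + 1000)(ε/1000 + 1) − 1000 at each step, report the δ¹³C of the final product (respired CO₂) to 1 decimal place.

-15.4‰

step 1: δ = (-34.80 + 1000)·(10.5/1000 + 1) − 1000 = -24.67‰
step 2: δ = (-24.67 + 1000)·(9.5/1000 + 1) − 1000 = -15.40‰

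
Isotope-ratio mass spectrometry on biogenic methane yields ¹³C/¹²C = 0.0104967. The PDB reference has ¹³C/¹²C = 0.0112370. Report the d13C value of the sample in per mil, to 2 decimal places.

d13C = (R_sample / R_standard − 1) × 1000
R_sample / R_standard = 0.0104967 / 0.0112370 = 0.934119
d13C = (0.934119 − 1) × 1000 = -65.881 per mil

-65.88 per mil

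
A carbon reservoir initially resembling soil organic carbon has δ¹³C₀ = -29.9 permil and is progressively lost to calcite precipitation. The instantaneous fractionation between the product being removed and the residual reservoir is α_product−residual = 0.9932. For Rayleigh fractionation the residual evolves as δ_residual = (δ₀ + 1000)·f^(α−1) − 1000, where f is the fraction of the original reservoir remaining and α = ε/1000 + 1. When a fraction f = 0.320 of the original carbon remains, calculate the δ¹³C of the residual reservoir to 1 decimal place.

-22.4 permil

Rayleigh residual: δ_res = (δ₀ + 1000)·f^(α−1) − 1000
α − 1 = -0.00680
f^(α−1) = 0.320^(-0.00680) = 1.007778
δ_res = (-29.9 + 1000) × 1.007778 − 1000 = 977.646 − 1000 = -22.35 permil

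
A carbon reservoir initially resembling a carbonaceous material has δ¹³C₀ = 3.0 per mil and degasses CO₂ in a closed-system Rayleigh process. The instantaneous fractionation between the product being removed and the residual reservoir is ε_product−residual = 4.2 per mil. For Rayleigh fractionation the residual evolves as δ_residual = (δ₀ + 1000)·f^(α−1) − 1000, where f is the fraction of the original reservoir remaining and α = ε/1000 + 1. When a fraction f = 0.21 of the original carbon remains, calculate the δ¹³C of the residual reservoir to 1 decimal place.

Rayleigh residual: δ_res = (δ₀ + 1000)·f^(α−1) − 1000
α = ε/1000 + 1 = 1.00420, so α − 1 = 0.00420
f^(α−1) = 0.21^(0.00420) = 0.993467
δ_res = (3.0 + 1000) × 0.993467 − 1000 = 996.447 − 1000 = -3.55 per mil

-3.6 per mil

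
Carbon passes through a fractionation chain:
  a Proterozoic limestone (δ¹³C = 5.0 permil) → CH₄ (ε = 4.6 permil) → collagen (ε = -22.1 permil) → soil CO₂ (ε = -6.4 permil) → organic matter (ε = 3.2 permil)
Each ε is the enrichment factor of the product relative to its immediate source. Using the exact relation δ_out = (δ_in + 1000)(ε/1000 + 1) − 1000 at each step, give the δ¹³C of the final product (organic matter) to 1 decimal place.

step 1: δ = (5.00 + 1000)·(4.6/1000 + 1) − 1000 = 9.62 permil
step 2: δ = (9.62 + 1000)·(-22.1/1000 + 1) − 1000 = -12.69 permil
step 3: δ = (-12.69 + 1000)·(-6.4/1000 + 1) − 1000 = -19.01 permil
step 4: δ = (-19.01 + 1000)·(3.2/1000 + 1) − 1000 = -15.87 permil

-15.9 permil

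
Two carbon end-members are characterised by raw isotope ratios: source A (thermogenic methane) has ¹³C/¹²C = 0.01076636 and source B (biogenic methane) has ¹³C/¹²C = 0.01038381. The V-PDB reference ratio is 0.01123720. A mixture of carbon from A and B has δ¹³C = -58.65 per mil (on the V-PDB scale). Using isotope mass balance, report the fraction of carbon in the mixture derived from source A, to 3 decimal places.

0.508

δ_A = (0.01076636/0.01123720 − 1)×1000 = (0.958100 − 1)×1000 = -41.900 per mil
δ_B = (0.01038381/0.01123720 − 1)×1000 = (0.924057 − 1)×1000 = -75.943 per mil
f_A = (δ_mix − δ_B)/(δ_A − δ_B) = (-58.65 − (-75.943))/(-41.900 − (-75.943))
f_A = 17.293 / 34.043 = 0.5080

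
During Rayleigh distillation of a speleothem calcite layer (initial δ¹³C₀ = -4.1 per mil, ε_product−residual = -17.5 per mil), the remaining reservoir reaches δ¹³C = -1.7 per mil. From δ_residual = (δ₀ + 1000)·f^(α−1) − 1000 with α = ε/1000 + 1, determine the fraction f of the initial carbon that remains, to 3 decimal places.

0.871

α − 1 = ε/1000 = -0.0175
(δ_res + 1000)/(δ₀ + 1000) = (-1.7 + 1000)/(-4.1 + 1000) = 998.3/995.9 = 1.002410
f = 1.002410^(1/-0.0175) = exp(ln(1.002410)/-0.0175) = exp(0.00241/-0.0175)
f = exp(-0.1375) = 0.8715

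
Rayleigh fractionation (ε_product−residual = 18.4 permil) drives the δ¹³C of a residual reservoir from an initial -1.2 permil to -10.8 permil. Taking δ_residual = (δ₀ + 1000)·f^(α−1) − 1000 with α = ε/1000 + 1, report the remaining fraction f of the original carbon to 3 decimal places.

α − 1 = ε/1000 = 0.0184
(δ_res + 1000)/(δ₀ + 1000) = (-10.8 + 1000)/(-1.2 + 1000) = 989.2/998.8 = 0.990388
f = 0.990388^(1/0.0184) = exp(ln(0.990388)/0.0184) = exp(-0.00966/0.0184)
f = exp(-0.5249) = 0.5916

0.592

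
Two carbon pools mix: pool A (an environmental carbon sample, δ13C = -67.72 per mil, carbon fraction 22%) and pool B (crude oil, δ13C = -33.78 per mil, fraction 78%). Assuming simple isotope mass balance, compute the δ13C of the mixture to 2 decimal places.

δ_mix = f_A·δ_A + f_B·δ_B
δ_mix = 0.22 × (-67.72) + 0.78 × (-33.78)
δ_mix = -14.898 + -26.348 = -41.247 per mil

-41.25 per mil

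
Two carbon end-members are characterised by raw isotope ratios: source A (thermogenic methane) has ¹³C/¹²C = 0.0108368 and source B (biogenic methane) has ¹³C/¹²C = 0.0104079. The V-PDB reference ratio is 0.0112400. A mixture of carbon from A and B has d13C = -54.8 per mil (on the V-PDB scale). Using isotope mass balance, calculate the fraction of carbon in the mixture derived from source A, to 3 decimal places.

0.504

δ_A = (0.0108368/0.0112400 − 1)×1000 = (0.964128 − 1)×1000 = -35.872 per mil
δ_B = (0.0104079/0.0112400 − 1)×1000 = (0.925970 − 1)×1000 = -74.030 per mil
f_A = (δ_mix − δ_B)/(δ_A − δ_B) = (-54.8 − (-74.030))/(-35.872 − (-74.030))
f_A = 19.230 / 38.158 = 0.5040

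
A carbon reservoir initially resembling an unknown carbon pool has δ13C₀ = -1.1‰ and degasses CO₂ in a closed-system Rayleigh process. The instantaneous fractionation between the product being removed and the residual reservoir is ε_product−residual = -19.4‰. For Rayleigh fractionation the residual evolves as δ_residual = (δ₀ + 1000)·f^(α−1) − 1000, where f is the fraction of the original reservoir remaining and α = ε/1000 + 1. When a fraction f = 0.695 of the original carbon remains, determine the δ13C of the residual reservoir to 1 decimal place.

Rayleigh residual: δ_res = (δ₀ + 1000)·f^(α−1) − 1000
α = ε/1000 + 1 = 0.98060, so α − 1 = -0.01940
f^(α−1) = 0.695^(-0.01940) = 1.007084
δ_res = (-1.1 + 1000) × 1.007084 − 1000 = 1005.976 − 1000 = 5.98‰

6.0‰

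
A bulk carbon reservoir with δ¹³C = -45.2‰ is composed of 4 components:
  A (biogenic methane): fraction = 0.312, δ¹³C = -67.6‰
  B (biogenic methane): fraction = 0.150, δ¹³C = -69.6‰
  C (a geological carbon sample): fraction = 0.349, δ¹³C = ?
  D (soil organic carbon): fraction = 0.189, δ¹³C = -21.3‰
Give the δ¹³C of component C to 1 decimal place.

Isotope mass balance: δ_bulk = Σ fᵢ·δᵢ.
-45.2 = 0.312×(-67.6) + 0.150×(-69.6) + 0.349×δ_C + 0.189×(-21.3)
0.349·δ_C = -45.2 − (-35.557) = -9.643
δ_C = -9.643 / 0.349 = -27.63‰

-27.6‰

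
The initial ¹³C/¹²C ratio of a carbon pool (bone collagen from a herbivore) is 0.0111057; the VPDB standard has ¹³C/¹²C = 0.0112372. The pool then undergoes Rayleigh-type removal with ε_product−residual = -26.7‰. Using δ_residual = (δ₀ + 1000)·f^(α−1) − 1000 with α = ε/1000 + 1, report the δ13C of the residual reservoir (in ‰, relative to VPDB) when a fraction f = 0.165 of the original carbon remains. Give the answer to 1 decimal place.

δ₀ = (0.0111057/0.0112372 − 1)×1000 = (0.988298 − 1)×1000 = -11.702‰
α − 1 = ε/1000 = -0.0267
f^(α−1) = 0.165^(-0.0267) = 1.049284
δ_res = (-11.702 + 1000) × 1.049284 − 1000 = 1037.005 − 1000 = 37.01‰

37.0‰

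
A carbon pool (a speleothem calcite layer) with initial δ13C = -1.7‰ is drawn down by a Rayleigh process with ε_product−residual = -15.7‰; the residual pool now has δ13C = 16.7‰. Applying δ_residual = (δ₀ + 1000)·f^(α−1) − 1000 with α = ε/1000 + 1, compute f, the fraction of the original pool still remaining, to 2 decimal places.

0.31

α − 1 = ε/1000 = -0.0157
(δ_res + 1000)/(δ₀ + 1000) = (16.7 + 1000)/(-1.7 + 1000) = 1016.7/998.3 = 1.018431
f = 1.018431^(1/-0.0157) = exp(ln(1.018431)/-0.0157) = exp(0.01826/-0.0157)
f = exp(-1.1633) = 0.3125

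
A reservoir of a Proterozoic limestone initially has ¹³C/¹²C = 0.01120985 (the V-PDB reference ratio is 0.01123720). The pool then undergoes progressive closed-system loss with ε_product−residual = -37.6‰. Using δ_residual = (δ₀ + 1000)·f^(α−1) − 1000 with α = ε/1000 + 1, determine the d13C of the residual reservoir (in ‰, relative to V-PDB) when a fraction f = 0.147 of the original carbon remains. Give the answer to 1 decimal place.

72.1‰

δ₀ = (0.01120985/0.01123720 − 1)×1000 = (0.997566 − 1)×1000 = -2.434‰
α − 1 = ε/1000 = -0.0376
f^(α−1) = 0.147^(-0.0376) = 1.074754
δ_res = (-2.434 + 1000) × 1.074754 − 1000 = 1072.138 − 1000 = 72.14‰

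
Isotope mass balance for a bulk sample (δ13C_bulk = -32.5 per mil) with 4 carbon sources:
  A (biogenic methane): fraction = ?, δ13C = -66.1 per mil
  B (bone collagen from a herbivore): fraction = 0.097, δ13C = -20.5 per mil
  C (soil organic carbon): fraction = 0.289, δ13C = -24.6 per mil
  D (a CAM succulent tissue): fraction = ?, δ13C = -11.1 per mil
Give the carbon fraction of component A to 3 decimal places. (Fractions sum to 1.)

0.302

Let f_A and f_D be the unknown fractions; fractions sum to 1 so f_A + f_D = 0.614.
Mass balance: Σ fᵢ·δᵢ = δ_bulk ⇒ f_A·(-66.1) + f_D·(-11.1) = -32.5 − (-9.098) = -23.402
Substitute f_D = 0.614 − f_A:
f_A·(-66.1 − -11.1) = -23.402 − 0.614×(-11.1) = -16.587
f_A = -16.587 / -55.0 = 0.3016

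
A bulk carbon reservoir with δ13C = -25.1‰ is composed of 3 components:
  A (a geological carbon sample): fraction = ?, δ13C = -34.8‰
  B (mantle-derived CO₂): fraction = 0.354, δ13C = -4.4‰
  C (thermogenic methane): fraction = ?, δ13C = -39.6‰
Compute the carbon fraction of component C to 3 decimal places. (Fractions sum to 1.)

Let f_C and f_A be the unknown fractions; fractions sum to 1 so f_C + f_A = 0.646.
Mass balance: Σ fᵢ·δᵢ = δ_bulk ⇒ f_C·(-39.6) + f_A·(-34.8) = -25.1 − (-1.558) = -23.542
Substitute f_A = 0.646 − f_C:
f_C·(-39.6 − -34.8) = -23.542 − 0.646×(-34.8) = -1.062
f_C = -1.062 / -4.8 = 0.2212

0.221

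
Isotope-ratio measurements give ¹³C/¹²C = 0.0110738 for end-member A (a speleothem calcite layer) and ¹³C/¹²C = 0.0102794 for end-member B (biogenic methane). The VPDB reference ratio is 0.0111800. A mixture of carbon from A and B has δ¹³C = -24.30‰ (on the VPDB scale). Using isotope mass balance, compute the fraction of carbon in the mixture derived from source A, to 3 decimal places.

0.792

δ_A = (0.0110738/0.0111800 − 1)×1000 = (0.990501 − 1)×1000 = -9.499‰
δ_B = (0.0102794/0.0111800 − 1)×1000 = (0.919445 − 1)×1000 = -80.555‰
f_A = (δ_mix − δ_B)/(δ_A − δ_B) = (-24.30 − (-80.555))/(-9.499 − (-80.555))
f_A = 56.255 / 71.055 = 0.7917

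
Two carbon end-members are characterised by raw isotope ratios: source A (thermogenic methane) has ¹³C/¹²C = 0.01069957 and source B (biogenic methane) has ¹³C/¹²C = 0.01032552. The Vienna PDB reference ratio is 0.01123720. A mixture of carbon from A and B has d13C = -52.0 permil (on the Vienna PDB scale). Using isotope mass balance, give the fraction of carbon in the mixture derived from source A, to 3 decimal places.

0.875

δ_A = (0.01069957/0.01123720 − 1)×1000 = (0.952156 − 1)×1000 = -47.844 permil
δ_B = (0.01032552/0.01123720 − 1)×1000 = (0.918869 − 1)×1000 = -81.131 permil
f_A = (δ_mix − δ_B)/(δ_A − δ_B) = (-52.0 − (-81.131))/(-47.844 − (-81.131))
f_A = 29.131 / 33.287 = 0.8751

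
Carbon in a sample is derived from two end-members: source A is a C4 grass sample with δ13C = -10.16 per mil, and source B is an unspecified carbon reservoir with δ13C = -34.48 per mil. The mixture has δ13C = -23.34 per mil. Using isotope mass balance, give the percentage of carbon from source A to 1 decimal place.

δ_mix = f_A·δ_A + (1 − f_A)·δ_B  ⇒  f_A = (δ_mix − δ_B)/(δ_A − δ_B)
f_A = (-23.34 − (-34.48)) / (-10.16 − (-34.48))
f_A = 11.14 / 24.32 = 0.4581

45.8%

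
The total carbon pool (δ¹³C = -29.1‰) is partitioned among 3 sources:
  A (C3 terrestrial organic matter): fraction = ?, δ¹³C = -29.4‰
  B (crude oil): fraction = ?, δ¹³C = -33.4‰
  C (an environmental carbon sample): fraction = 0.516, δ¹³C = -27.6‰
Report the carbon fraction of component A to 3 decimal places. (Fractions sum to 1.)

0.327

Let f_A and f_B be the unknown fractions; fractions sum to 1 so f_A + f_B = 0.484.
Mass balance: Σ fᵢ·δᵢ = δ_bulk ⇒ f_A·(-29.4) + f_B·(-33.4) = -29.1 − (-14.242) = -14.858
Substitute f_B = 0.484 − f_A:
f_A·(-29.4 − -33.4) = -14.858 − 0.484×(-33.4) = 1.307
f_A = 1.307 / 4.0 = 0.3268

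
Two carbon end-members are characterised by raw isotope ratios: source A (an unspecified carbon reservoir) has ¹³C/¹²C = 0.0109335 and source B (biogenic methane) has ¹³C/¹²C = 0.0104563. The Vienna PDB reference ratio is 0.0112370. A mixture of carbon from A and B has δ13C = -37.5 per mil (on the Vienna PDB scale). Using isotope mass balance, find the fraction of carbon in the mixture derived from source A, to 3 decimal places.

δ_A = (0.0109335/0.0112370 − 1)×1000 = (0.972991 − 1)×1000 = -27.009 per mil
δ_B = (0.0104563/0.0112370 − 1)×1000 = (0.930524 − 1)×1000 = -69.476 per mil
f_A = (δ_mix − δ_B)/(δ_A − δ_B) = (-37.5 − (-69.476))/(-27.009 − (-69.476))
f_A = 31.976 / 42.467 = 0.7530

0.753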